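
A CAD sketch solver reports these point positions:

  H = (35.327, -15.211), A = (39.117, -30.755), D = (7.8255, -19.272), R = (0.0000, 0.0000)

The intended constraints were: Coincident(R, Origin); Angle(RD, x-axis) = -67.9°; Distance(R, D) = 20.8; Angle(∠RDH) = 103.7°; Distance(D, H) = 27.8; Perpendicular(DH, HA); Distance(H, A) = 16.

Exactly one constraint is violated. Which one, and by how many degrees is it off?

Perpendicular(DH, HA) — off by 5.30°.

R = (0.00, 0.00) ✓; RD at -67.90° ✓; |RD| = 20.80 ✓; ∠RDH = 103.7° ✓; |DH| = 27.80 ✓; ∠(DH, HA) = 84.70° ✗; |HA| = 16.00 ✓.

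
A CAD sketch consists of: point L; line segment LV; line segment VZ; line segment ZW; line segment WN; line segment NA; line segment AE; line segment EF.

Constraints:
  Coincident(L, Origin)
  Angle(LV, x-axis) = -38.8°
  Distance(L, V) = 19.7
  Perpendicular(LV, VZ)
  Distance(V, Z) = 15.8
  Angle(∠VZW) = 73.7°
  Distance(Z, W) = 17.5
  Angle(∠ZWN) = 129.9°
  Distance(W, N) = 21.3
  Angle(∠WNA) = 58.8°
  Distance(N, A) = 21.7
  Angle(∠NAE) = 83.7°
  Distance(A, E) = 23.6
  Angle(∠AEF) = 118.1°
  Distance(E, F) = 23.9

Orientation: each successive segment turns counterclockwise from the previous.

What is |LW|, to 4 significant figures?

11.27

L is at the origin; LV runs at -38.8° with length 19.7, so V = (15.35, -12.34). LV ⟂ VZ, so VZ runs at 51.20°; with |VZ| = 15.8, Z = (25.25, -0.03056). ∠VZW = 73.7° gives ZW at 157.5° from the x-axis; with |ZW| = 17.5, W = (9.085, 6.666). Then |LW| = |W − L| = 11.27.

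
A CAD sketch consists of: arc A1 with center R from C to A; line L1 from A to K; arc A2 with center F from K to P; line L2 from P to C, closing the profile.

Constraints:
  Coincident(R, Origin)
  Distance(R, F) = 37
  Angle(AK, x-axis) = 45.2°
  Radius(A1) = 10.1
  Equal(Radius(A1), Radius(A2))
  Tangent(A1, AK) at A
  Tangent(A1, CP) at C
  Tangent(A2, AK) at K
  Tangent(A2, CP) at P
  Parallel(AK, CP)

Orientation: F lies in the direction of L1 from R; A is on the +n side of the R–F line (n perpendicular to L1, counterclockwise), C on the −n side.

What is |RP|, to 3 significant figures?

38.4

The slot axis is L1's direction at 45.2°, so u = (cos 45.2°, sin 45.2°) = (0.705, 0.710) and n = (−sin 45.2°, cos 45.2°) = (-0.710, 0.705). R is at the origin and F lies 37.0 along u from R, so F = 37.0·u = (26.1, 26.3). Tangency of A1 to both parallel lines with radius 10.1 puts A and C at R ± 10.1·n: A = (-7.17, 7.12), C = (7.17, -7.12). Equal radii place K and P the same way about F: K = F + 10.1·n = (18.9, 33.4), P = F − 10.1·n = (33.2, 19.1). Then |RP| = |P − R| = 38.4.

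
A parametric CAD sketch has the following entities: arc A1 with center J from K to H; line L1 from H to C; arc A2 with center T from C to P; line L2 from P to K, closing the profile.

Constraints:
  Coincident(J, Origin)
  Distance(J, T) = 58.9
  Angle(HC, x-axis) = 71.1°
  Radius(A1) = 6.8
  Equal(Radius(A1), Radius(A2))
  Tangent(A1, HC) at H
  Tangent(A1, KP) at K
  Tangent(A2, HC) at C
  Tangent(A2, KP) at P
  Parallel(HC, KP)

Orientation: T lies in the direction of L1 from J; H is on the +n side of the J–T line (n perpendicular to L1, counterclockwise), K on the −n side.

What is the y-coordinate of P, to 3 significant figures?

53.5

Tangency of A1 to both parallel lines with radius 6.8 puts H and K at J ± 6.8·n: H = (-6.43, 2.20), K = (6.43, -2.20). Equal radii place C and P the same way about T: C = T + 6.8·n = (12.6, 57.9), P = T − 6.8·n = (25.5, 53.5). So P.y = 53.5.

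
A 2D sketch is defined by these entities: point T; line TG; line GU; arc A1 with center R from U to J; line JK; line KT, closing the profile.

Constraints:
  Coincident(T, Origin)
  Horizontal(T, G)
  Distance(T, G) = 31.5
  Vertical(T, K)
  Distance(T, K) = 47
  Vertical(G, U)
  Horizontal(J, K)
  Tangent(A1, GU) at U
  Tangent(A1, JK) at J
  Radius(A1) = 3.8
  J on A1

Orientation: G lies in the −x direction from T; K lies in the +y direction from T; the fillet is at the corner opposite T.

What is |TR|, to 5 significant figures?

51.318

T is at the origin; T and G share the same y with |TG| = 31.5 and G on the −x side, so G = (-31.500, 0.0000). TK is vertical with |TK| = 47.0 and K on the +y side, so K = (0.0000, 47.000). The virtual corner opposite T is at (-31.500, 47.000). Since A1 is tangent to GU there, RU ⟂ GU and since A1 is tangent to JK there, RJ ⟂ JK, with radius 3.8, so the center R sits 3.8 in from both sides at R = (-27.700, 43.200). Then |TR| = |R − T| = 51.318.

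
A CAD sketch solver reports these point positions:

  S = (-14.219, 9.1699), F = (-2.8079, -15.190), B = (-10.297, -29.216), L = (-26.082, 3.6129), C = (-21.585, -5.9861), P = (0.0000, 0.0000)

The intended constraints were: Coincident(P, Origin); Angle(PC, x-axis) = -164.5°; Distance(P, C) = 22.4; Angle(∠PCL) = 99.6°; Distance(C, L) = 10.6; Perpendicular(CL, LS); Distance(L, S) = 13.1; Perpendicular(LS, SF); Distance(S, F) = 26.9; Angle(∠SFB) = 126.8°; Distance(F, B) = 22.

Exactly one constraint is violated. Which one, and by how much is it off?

Distance(F, B) = 22 — off by 6.10.

P = (0.00, 0.00) ✓; PC at -164.5° ✓; |PC| = 22.40 ✓; ∠PCL = 99.60° ✓; |CL| = 10.60 ✓; ∠(CL, LS) = 90.00° ✓; |LS| = 13.10 ✓; ∠(LS, SF) = 90.00° ✓; |SF| = 26.90 ✓; ∠SFB = 126.8° ✓; |FB| = 15.90 ✗.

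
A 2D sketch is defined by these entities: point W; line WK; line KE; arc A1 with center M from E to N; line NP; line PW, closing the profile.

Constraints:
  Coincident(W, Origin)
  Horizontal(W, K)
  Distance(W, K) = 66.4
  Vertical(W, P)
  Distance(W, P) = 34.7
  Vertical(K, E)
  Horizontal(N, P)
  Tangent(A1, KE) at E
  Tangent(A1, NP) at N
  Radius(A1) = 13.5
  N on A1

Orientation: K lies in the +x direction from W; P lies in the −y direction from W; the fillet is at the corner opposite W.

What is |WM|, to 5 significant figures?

56.990

WP is vertical with |WP| = 34.7 and P on the −y side, so P = (0.0000, -34.700). The virtual corner opposite W is at (66.400, -34.700). Since A1 is tangent to KE there, ME ⟂ KE and since A1 is tangent to NP there, MN ⟂ NP, with radius 13.5, so the center M sits 13.5 in from both sides at M = (52.900, -21.200). Then |WM| = |M − W| = 56.990.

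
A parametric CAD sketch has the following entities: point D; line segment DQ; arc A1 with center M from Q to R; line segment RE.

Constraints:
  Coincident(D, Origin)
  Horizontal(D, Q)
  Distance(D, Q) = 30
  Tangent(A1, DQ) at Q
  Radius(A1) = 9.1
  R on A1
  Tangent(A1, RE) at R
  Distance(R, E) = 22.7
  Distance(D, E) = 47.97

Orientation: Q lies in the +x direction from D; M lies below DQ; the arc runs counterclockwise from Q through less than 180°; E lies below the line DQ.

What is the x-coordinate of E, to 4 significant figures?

34.72

D is at the origin; D and Q share the same y with |DQ| = 30.0 and Q on the +x side, so Q = (30.00, 0.000). Tangency of A1 to DQ means the radius MQ is perpendicular to DQ, so M = Q + (0, -9.1) = (30.00, -9.100). Since MR ⟂ RE (tangency), |ME| = √(9.1² + 22.7²) = 24.46 regardless of where R sits on A1. So E lies on both circle(D, 47.97) and circle(M, 24.46); the below-DQ intersection is E = (34.72, -33.10). R is the foot of the tangent from E: R = (22.37, -14.05).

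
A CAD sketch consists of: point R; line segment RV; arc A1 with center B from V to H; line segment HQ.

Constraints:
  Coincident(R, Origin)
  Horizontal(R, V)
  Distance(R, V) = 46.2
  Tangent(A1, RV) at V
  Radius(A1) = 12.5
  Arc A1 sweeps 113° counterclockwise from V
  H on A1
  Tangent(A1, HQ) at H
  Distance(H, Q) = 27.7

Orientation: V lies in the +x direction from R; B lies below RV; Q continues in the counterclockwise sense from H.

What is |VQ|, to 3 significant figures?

42.9

R is at the origin; R and V share the same y with |RV| = 46.2 and V on the +x side, so V = (46.2, 0.00). A1 meets RV tangentially, so BV is at right angles to RV, so B = V + (0, -12.5) = (46.2, -12.5). On A1, V sits at bearing 90° from B; a 113° counterclockwise sweep puts H at bearing 203°, so H = B + 12.5·(cos 203°, sin 203°) = (34.7, -17.4). Tangency of A1 to HQ means the radius BH is perpendicular to HQ, so HQ runs along (−sin 203°, cos 203°); with |HQ| = 27.7, Q = (45.5, -42.9). Then |VQ| = |Q − V| = 42.9.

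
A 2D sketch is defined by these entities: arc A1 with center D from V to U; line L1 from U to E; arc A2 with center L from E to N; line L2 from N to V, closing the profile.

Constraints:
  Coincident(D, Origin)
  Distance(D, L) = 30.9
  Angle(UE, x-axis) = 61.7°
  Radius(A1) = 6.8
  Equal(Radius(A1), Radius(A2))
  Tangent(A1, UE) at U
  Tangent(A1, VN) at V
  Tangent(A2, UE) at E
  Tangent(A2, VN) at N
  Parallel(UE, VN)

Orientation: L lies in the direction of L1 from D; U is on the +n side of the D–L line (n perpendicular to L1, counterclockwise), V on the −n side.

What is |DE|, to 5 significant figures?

31.639

Tangency of A1 to both parallel lines with radius 6.8 puts U and V at D ± 6.8·n: U = (-5.9872, 3.2238), V = (5.9872, -3.2238). Equal radii place E and N the same way about L: E = L + 6.8·n = (8.6621, 30.431), N = L − 6.8·n = (20.637, 23.983). Then |DE| = |E − D| = 31.639.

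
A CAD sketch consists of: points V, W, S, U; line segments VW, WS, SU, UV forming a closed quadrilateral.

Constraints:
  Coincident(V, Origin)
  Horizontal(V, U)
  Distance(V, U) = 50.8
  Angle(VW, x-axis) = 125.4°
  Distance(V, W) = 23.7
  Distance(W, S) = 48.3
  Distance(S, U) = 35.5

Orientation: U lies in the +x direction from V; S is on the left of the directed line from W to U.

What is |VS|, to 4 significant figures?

45.29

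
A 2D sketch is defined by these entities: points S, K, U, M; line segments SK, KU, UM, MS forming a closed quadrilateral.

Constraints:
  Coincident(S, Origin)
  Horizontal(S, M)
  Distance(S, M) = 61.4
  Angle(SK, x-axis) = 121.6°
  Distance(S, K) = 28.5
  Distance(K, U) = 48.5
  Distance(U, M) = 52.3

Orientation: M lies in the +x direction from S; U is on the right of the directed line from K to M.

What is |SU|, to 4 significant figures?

20.03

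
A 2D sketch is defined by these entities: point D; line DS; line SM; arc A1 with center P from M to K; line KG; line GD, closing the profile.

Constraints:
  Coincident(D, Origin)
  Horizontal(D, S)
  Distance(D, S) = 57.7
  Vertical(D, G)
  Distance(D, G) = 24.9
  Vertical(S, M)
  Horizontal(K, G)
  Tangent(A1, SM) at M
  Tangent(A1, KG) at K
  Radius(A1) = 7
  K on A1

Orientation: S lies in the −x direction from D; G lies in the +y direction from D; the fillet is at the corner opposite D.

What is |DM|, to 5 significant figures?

60.413

The virtual corner opposite D is at (-57.700, 24.900). A1 meets SM tangentially, so PM is at right angles to SM and A1 meets KG tangentially, so PK is at right angles to KG, with radius 7.0, so the center P sits 7.0 in from both sides at P = (-50.700, 17.900). That places the tangent points at M = (-57.700, 17.900) on SM and K = (-50.700, 24.900) on KG. Then |DM| = |M − D| = 60.413.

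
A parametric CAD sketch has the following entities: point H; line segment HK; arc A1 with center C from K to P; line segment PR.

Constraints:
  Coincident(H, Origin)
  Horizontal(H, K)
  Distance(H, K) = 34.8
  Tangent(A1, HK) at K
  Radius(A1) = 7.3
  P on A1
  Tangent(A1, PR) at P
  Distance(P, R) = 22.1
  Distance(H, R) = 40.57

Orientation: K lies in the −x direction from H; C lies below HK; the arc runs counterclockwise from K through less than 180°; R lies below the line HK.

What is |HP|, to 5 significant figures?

42.338

H is at the origin; HK is horizontal with |HK| = 34.8 and K on the −x side, so K = (-34.800, 0.0000). Tangency of A1 to HK means the radius CK is perpendicular to HK, so C = K + (0, -7.3) = (-34.800, -7.3000). Since CP ⟂ PR (tangency), |CR| = √(7.3² + 22.1²) = 23.274 regardless of where P sits on A1. So R lies on both circle(H, 40.57) and circle(C, 23.274); the below-HK intersection is R = (-27.841, -29.510). P is the foot of the tangent from R: P = (-40.730, -11.558).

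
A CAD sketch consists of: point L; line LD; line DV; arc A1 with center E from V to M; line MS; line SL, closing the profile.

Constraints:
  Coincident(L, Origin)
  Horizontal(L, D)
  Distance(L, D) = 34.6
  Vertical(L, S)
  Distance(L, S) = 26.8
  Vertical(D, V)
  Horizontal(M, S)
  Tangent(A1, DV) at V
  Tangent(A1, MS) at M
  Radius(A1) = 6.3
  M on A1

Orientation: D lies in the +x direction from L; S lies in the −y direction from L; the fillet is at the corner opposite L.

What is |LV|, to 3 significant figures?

40.2

L is at the origin; LD is horizontal with |LD| = 34.6 and D on the +x side, so D = (34.6, 0.00). L and S share the same x with |LS| = 26.8 and S on the −y side, so S = (0.00, -26.8). The virtual corner opposite L is at (34.6, -26.8). Tangency of A1 to DV means the radius EV is perpendicular to DV and the tangent condition forces EM to be normal to MS, with radius 6.3, so the center E sits 6.3 in from both sides at E = (28.3, -20.5). That places the tangent points at V = (34.6, -20.5) on DV and M = (28.3, -26.8) on MS. Then |LV| = |V − L| = 40.2.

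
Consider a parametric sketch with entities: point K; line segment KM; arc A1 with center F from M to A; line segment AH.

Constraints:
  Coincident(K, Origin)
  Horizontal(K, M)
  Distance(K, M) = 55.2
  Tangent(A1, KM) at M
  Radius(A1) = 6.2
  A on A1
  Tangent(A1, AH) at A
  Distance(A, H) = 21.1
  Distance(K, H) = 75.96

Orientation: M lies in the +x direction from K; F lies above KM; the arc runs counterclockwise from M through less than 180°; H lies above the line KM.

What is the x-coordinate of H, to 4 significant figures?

73.82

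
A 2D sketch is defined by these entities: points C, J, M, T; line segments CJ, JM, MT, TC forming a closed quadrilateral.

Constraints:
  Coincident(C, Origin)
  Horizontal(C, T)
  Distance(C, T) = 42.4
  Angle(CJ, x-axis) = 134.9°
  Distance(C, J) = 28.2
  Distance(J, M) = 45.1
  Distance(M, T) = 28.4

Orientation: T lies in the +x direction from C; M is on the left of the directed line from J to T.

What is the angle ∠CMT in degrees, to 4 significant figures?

85.58°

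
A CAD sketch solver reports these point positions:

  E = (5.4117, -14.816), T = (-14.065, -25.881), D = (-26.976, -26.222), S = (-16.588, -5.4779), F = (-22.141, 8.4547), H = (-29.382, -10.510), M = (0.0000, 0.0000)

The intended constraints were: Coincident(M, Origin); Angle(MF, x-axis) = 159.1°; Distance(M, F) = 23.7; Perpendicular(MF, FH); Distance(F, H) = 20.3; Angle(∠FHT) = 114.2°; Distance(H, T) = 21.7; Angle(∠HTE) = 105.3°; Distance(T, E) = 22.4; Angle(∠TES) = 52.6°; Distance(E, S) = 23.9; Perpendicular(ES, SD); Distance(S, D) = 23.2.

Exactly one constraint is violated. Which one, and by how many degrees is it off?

Perpendicular(ES, SD) — off by 3.60°.

M = (0.00, 0.00) ✓; MF at 159.1° ✓; |MF| = 23.70 ✓; ∠(MF, FH) = 90.00° ✓; |FH| = 20.30 ✓; ∠FHT = 114.2° ✓; |HT| = 21.70 ✓; ∠HTE = 105.3° ✓; |TE| = 22.40 ✓; ∠TES = 52.60° ✓; |ES| = 23.90 ✓; ∠(ES, SD) = 86.40° ✗; |SD| = 23.20 ✓.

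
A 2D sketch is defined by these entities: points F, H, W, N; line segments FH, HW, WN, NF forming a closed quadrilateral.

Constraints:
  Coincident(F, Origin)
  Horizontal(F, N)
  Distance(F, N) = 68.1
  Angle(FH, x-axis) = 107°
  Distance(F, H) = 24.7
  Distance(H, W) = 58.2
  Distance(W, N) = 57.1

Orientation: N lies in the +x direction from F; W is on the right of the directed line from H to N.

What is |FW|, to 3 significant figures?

34.1

F is at the origin; FN is horizontal with |FN| = 68.1 and N in +x, so N = (68.1, 0). FH runs at 107.0° with |FH| = 24.7, so H = (-7.22, 23.6). W is determined by |HW| = 58.2 and |WN| = 57.1 together: it lies at the intersection of circle(H, 58.2) and circle(N, 57.1). With |HN| = 78.9, the foot of the radical line on HN is 40.3 from H and the perpendicular offset is √(58.2² − 40.3²) = 42.0. Taking the right-of-HN solution: W = (18.6, -28.5).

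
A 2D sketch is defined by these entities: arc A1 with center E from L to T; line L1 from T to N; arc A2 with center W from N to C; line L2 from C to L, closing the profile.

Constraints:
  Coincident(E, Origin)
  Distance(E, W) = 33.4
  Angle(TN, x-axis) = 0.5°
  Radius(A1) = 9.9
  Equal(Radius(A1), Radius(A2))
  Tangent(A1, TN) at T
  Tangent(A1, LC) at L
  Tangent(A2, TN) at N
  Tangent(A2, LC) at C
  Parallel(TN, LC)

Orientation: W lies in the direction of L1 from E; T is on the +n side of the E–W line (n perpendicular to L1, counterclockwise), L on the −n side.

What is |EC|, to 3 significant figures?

34.8

The slot axis is L1's direction at 0.5°, so u = (cos 0.5°, sin 0.5°) = (1.00, 0.00873) and n = (−sin 0.5°, cos 0.5°) = (-0.00873, 1.00). E is at the origin and W lies 33.4 along u from E, so W = 33.4·u = (33.4, 0.291). Tangency of A1 to both parallel lines with radius 9.9 puts T and L at E ± 9.9·n: T = (-0.0864, 9.90), L = (0.0864, -9.90). Equal radii place N and C the same way about W: N = W + 9.9·n = (33.3, 10.2), C = W − 9.9·n = (33.5, -9.61). Then |EC| = |C − E| = 34.8.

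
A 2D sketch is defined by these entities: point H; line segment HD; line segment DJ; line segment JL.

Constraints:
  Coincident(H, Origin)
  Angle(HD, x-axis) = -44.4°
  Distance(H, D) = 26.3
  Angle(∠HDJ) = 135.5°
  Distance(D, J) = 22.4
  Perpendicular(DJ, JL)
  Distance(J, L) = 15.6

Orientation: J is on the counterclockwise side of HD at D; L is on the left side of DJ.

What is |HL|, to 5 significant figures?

41.256

H is at the origin; HD runs at -44.4° with length 26.3, so D = 26.3·(cos -44.4°, sin -44.4°) = (18.791, -18.401). ∠HDJ = 135.5°, so DJ runs at -44.4° + (180° − 135.5°) = 0.10000° from the x-axis; with |DJ| = 22.4, J = D + 22.4·(cos 0.10000°, sin 0.10000°) = (41.191, -18.362). DJ ⟂ JL; with |JL| = 15.6 on the left of DJ, L = J + 15.6·(-0.0017453, 1.0000) = (41.163, -2.7621). Then |HL| = |L − H| = 41.256.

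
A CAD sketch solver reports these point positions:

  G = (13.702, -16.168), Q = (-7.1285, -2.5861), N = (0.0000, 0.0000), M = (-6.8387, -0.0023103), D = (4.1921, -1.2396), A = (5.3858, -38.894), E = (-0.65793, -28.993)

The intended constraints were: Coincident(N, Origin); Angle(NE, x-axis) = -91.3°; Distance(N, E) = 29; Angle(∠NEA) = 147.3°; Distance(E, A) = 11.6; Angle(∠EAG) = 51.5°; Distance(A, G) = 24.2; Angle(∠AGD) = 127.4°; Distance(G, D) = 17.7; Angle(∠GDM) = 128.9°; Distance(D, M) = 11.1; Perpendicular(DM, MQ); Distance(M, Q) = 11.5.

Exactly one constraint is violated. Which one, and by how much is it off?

Distance(M, Q) = 11.5 — off by 8.90.

N = (0.00, 0.00) ✓; NE at -91.30° ✓; |NE| = 29.00 ✓; ∠NEA = 147.3° ✓; |EA| = 11.60 ✓; ∠EAG = 51.50° ✓; |AG| = 24.20 ✓; ∠AGD = 127.4° ✓; |GD| = 17.70 ✓; ∠GDM = 128.9° ✓; |DM| = 11.10 ✓; ∠(DM, MQ) = 90.00° ✓; |MQ| = 2.600 ✗.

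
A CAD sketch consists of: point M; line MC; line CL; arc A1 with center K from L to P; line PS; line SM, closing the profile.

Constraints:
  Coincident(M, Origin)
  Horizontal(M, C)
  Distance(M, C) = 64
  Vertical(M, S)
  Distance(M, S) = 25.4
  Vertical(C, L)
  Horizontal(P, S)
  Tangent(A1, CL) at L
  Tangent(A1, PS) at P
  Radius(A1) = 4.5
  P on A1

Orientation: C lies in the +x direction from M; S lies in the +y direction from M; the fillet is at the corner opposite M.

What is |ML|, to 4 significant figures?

67.33

M is at the origin; MC is horizontal with |MC| = 64.0 and C on the +x side, so C = (64.00, 0.000). MS is vertical with |MS| = 25.4 and S on the +y side, so S = (0.000, 25.40). The virtual corner opposite M is at (64.00, 25.40). A1 meets CL tangentially, so KL is at right angles to CL and the tangent condition forces KP to be normal to PS, with radius 4.5, so the center K sits 4.5 in from both sides at K = (59.50, 20.90). That places the tangent points at L = (64.00, 20.90) on CL and P = (59.50, 25.40) on PS. Then |ML| = |L − M| = 67.33.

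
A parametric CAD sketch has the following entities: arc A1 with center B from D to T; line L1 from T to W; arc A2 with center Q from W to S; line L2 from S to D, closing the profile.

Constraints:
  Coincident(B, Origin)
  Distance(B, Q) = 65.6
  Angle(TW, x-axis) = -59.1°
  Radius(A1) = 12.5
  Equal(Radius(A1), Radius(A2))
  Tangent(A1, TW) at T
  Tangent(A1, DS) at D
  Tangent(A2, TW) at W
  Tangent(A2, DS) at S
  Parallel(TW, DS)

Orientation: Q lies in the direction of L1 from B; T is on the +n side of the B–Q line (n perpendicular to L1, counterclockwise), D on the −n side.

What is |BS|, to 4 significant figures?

66.78

The slot axis is L1's direction at -59.1°, so u = (cos -59.1°, sin -59.1°) = (0.5135, -0.8581) and n = (−sin -59.1°, cos -59.1°) = (0.8581, 0.5135). B is at the origin and Q lies 65.6 along u from B, so Q = 65.6·u = (33.69, -56.29). Tangency of A1 to both parallel lines with radius 12.5 puts T and D at B ± 12.5·n: T = (10.73, 6.419), D = (-10.73, -6.419). Equal radii place W and S the same way about Q: W = Q + 12.5·n = (44.41, -49.87), S = Q − 12.5·n = (22.96, -62.71). Then |BS| = |S − B| = 66.78.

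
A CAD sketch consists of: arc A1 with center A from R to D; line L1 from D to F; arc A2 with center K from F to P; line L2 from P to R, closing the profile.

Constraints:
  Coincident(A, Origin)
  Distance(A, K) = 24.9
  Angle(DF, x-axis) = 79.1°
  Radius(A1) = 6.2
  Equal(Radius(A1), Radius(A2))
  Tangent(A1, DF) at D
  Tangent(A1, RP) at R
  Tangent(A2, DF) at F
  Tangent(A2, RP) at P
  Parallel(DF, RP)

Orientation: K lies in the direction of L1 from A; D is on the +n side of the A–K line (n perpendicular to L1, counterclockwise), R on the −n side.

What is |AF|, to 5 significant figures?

25.660

The slot axis is L1's direction at 79.1°, so u = (cos 79.1°, sin 79.1°) = (0.18910, 0.98196) and n = (−sin 79.1°, cos 79.1°) = (-0.98196, 0.18910). A is at the origin and K lies 24.9 along u from A, so K = 24.9·u = (4.7085, 24.451). Tangency of A1 to both parallel lines with radius 6.2 puts D and R at A ± 6.2·n: D = (-6.0881, 1.1724), R = (6.0881, -1.1724). Equal radii place F and P the same way about K: F = K + 6.2·n = (-1.3797, 25.623), P = K − 6.2·n = (10.797, 23.278). Then |AF| = |F − A| = 25.660.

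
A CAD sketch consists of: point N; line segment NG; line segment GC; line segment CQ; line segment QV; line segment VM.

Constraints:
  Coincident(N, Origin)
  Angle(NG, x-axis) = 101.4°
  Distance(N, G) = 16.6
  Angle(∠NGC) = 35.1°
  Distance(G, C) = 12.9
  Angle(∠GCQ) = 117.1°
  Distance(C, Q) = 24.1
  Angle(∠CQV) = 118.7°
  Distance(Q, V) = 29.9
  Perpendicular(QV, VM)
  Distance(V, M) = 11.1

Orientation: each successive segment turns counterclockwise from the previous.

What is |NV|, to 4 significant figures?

37.21

N is at the origin; NG runs at 101.4° with length 16.6, so G = (-3.281, 16.27). ∠NGC = 35.1° gives GC at -113.7° from the x-axis; with |GC| = 12.9, C = (-8.466, 4.460). ∠GCQ = 117.1° gives CQ at -50.80° from the x-axis; with |CQ| = 24.1, Q = (6.766, -14.22). ∠CQV = 118.7° gives QV at 10.50° from the x-axis; with |QV| = 29.9, V = (36.16, -8.767). Then |NV| = |V − N| = 37.21.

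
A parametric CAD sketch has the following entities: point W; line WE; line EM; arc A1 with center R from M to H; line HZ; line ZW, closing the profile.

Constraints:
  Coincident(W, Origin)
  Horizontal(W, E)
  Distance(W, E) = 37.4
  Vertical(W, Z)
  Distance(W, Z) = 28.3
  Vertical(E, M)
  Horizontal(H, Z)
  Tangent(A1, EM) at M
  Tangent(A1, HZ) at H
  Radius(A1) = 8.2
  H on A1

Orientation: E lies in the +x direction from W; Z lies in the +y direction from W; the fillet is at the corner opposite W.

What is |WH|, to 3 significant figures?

40.7

W is at the origin; W and E share the same y with |WE| = 37.4 and E on the +x side, so E = (37.4, 0.00). W and Z share the same x with |WZ| = 28.3 and Z on the +y side, so Z = (0.00, 28.3). The virtual corner opposite W is at (37.4, 28.3). Tangency of A1 to EM means the radius RM is perpendicular to EM and since A1 is tangent to HZ there, RH ⟂ HZ, with radius 8.2, so the center R sits 8.2 in from both sides at R = (29.2, 20.1). That places the tangent points at M = (37.4, 20.1) on EM and H = (29.2, 28.3) on HZ. Then |WH| = |H − W| = 40.7.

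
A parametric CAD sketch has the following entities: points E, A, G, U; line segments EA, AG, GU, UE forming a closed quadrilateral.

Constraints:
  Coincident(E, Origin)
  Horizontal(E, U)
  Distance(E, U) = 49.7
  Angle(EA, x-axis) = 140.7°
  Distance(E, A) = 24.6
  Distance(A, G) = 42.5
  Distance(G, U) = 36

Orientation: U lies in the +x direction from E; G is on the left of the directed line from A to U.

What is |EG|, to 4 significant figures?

32.85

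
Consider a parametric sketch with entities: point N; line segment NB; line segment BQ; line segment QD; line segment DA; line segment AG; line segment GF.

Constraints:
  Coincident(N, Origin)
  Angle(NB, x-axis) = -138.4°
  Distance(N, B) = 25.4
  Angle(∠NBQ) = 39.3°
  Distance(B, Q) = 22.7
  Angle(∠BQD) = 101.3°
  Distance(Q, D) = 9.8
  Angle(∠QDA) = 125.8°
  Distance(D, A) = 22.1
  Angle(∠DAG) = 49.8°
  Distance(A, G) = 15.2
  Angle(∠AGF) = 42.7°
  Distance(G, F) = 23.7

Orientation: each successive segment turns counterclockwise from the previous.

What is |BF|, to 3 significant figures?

36.7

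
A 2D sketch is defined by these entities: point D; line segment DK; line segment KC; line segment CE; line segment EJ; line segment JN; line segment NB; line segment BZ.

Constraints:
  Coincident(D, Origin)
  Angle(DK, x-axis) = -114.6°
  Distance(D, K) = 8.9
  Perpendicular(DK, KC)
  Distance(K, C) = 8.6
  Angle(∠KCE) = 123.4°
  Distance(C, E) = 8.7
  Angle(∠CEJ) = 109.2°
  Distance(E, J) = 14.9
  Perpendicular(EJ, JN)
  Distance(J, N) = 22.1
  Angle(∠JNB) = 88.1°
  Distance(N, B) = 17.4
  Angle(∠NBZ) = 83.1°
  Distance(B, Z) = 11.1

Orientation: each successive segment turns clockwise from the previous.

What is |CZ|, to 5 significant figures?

3.1217

∠JNB = 88.1° gives NB at -153.90° from the x-axis; with |NB| = 17.4, B = (-4.9497, -16.088). ∠NBZ = 83.1° gives BZ at 109.20° from the x-axis; with |BZ| = 11.1, Z = (-8.6002, -5.6050). Then |CZ| = |Z − C| = 3.1217.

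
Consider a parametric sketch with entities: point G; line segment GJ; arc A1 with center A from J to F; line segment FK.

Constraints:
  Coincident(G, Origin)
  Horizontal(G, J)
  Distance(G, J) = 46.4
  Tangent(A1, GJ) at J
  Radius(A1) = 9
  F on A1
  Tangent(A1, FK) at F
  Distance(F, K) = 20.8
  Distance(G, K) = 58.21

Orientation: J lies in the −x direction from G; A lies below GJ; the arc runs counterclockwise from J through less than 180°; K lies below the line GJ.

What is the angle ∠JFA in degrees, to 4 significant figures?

36.51°

Checks: |AF| = 9.000 ✓; ∠(AF, FK) = 90.00° ✓; |FK| = 20.80 ✓; |GK| = 58.21 ✓.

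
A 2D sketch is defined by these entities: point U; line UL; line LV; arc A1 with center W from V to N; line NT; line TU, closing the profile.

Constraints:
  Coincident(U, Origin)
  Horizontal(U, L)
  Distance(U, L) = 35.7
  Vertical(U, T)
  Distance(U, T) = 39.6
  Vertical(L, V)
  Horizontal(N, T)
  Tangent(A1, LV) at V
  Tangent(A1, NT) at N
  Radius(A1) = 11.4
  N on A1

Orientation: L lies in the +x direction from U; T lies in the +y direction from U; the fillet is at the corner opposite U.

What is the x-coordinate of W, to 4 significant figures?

24.30

U is at the origin; UL is horizontal with |UL| = 35.7 and L on the +x side, so L = (35.70, 0.000). UT is vertical with |UT| = 39.6 and T on the +y side, so T = (0.000, 39.60). The virtual corner opposite U is at (35.70, 39.60). Tangency of A1 to LV means the radius WV is perpendicular to LV and since A1 is tangent to NT there, WN ⟂ NT, with radius 11.4, so the center W sits 11.4 in from both sides at W = (24.30, 28.20). So W.x = 24.30.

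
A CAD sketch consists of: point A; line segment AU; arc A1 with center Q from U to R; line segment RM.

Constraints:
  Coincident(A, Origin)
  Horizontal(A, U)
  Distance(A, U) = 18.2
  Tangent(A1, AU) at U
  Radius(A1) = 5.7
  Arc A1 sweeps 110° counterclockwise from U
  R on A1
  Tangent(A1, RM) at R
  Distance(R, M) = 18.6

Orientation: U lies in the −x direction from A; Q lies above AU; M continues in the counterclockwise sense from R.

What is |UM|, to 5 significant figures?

25.148

A is at the origin; A and U share the same y with |AU| = 18.2 and U on the −x side, so U = (-18.200, 0.0000). Tangency of A1 to AU means the radius QU is perpendicular to AU, so Q = U + (0, 5.7) = (-18.200, 5.7000). On A1, U sits at bearing -90° from Q; a 110° counterclockwise sweep puts R at bearing 20°, so R = Q + 5.7·(cos 20°, sin 20°) = (-12.844, 7.6495). Tangency of A1 to RM means the radius QR is perpendicular to RM, so RM runs along (−sin 20°, cos 20°); with |RM| = 18.6, M = (-19.205, 25.128). Then |UM| = |M − U| = 25.148.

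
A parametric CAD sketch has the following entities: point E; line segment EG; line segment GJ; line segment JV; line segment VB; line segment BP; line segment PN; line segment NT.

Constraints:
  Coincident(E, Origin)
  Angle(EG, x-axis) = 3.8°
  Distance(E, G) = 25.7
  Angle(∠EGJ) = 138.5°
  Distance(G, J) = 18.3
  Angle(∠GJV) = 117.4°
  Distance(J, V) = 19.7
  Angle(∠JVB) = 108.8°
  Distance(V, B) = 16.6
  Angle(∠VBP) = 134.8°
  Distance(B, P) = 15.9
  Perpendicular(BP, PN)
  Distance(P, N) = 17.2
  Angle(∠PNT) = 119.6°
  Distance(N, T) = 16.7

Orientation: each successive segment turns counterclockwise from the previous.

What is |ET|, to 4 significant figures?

35.74

E is at the origin; EG runs at 3.8° with length 25.7, so G = (25.64, 1.703). ∠EGJ = 138.5° gives GJ at 45.30° from the x-axis; with |GJ| = 18.3, J = (38.52, 14.71). ∠GJV = 117.4° gives JV at 107.9° from the x-axis; with |JV| = 19.7, V = (32.46, 33.46). ∠JVB = 108.8° gives VB at 179.1° from the x-axis; with |VB| = 16.6, B = (15.86, 33.72). ∠VBP = 134.8° gives BP at -135.7° from the x-axis; with |BP| = 15.9, P = (4.483, 22.61). BP ⟂ PN, so PN runs at -45.70°; with |PN| = 17.2, N = (16.50, 10.30). ∠PNT = 119.6° gives NT at 14.70° from the x-axis; with |NT| = 16.7, T = (32.65, 14.54). Then |ET| = |T − E| = 35.74.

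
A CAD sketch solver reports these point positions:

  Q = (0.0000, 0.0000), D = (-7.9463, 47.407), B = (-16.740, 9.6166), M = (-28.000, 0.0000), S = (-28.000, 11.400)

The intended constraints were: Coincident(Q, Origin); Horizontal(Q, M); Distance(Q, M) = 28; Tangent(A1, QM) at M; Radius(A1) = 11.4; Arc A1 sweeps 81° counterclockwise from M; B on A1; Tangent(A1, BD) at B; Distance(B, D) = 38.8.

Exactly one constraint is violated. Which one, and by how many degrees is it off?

Tangent(A1, BD) at B — off by 4.10°.

Q = (0.00, 0.00) ✓; Q.y = 0.00, M.y = 0.00 ✓; |QM| = 28.00 ✓; ∠(SM, MQ) = 90.00° ✓; |SM| = 11.40 ✓; bearing(S→B) − bearing(S→M) = 81.00° ✓; |SB| = 11.40 ✓; ∠(SB, BD) = 94.10° ✗; |BD| = 38.80 ✓.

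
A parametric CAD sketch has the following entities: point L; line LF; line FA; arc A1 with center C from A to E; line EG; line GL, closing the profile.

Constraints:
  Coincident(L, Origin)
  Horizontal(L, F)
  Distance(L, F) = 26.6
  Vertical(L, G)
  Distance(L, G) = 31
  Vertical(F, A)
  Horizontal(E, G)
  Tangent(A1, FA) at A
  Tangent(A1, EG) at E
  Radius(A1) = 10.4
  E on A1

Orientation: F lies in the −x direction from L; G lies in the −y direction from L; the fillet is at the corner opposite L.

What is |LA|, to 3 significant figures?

33.6

L is at the origin; L and F share the same y with |LF| = 26.6 and F on the −x side, so F = (-26.6, 0.00). L and G share the same x with |LG| = 31.0 and G on the −y side, so G = (0.00, -31.0). The virtual corner opposite L is at (-26.6, -31.0). Tangency of A1 to FA means the radius CA is perpendicular to FA and the tangent condition forces CE to be normal to EG, with radius 10.4, so the center C sits 10.4 in from both sides at C = (-16.2, -20.6). That places the tangent points at A = (-26.6, -20.6) on FA and E = (-16.2, -31.0) on EG. Then |LA| = |A − L| = 33.6.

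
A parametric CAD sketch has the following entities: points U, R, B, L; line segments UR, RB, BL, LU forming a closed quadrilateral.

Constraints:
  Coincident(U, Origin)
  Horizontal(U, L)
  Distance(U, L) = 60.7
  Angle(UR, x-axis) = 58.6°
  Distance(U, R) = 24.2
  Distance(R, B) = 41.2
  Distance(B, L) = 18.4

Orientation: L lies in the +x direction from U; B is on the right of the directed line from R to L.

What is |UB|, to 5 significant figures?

44.014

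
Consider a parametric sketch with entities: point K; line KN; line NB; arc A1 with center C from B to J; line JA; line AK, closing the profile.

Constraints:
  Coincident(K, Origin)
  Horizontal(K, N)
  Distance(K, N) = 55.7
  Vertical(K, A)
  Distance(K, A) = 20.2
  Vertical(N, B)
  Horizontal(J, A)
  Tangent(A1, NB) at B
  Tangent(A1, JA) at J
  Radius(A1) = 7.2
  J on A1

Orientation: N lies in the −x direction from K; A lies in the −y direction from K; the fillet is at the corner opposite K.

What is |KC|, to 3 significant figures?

50.2

K is at the origin; K and N share the same y with |KN| = 55.7 and N on the −x side, so N = (-55.7, 0.00). K and A share the same x with |KA| = 20.2 and A on the −y side, so A = (0.00, -20.2). The virtual corner opposite K is at (-55.7, -20.2). Since A1 is tangent to NB there, CB ⟂ NB and tangency of A1 to JA means the radius CJ is perpendicular to JA, with radius 7.2, so the center C sits 7.2 in from both sides at C = (-48.5, -13.0). Then |KC| = |C − K| = 50.2.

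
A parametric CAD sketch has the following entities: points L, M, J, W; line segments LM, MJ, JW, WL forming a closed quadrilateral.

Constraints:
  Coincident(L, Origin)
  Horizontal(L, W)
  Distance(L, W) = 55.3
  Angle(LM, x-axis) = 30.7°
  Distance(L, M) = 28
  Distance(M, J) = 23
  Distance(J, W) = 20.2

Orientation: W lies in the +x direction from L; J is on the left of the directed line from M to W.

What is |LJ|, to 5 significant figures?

50.178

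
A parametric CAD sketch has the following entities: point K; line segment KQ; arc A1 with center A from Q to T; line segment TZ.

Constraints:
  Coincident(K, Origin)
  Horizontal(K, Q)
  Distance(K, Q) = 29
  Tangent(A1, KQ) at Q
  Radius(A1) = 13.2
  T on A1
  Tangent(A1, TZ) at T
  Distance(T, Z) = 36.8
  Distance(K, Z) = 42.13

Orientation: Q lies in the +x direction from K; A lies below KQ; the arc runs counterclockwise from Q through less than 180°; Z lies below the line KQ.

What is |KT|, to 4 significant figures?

18.67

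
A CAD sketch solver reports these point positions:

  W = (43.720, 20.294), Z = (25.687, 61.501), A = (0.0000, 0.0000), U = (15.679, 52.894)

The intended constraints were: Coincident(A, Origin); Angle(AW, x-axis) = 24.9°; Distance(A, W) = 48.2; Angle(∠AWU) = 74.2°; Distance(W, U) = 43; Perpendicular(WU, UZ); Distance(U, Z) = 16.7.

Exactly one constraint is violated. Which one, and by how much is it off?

Distance(U, Z) = 16.7 — off by 3.50.

A = (0.00, 0.00) ✓; AW at 24.90° ✓; |AW| = 48.20 ✓; ∠AWU = 74.20° ✓; |WU| = 43.00 ✓; ∠(WU, UZ) = 90.00° ✓; |UZ| = 13.20 ✗.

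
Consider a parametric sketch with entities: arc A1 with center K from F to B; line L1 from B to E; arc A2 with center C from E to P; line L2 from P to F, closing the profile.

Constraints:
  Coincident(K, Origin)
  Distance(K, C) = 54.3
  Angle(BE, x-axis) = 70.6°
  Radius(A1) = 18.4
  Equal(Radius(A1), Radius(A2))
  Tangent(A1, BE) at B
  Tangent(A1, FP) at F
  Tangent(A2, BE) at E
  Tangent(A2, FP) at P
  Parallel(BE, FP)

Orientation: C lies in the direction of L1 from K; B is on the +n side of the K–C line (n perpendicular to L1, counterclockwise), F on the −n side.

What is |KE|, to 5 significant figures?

57.333

The slot axis is L1's direction at 70.6°, so u = (cos 70.6°, sin 70.6°) = (0.33216, 0.94322) and n = (−sin 70.6°, cos 70.6°) = (-0.94322, 0.33216). K is at the origin and C lies 54.3 along u from K, so C = 54.3·u = (18.036, 51.217). Tangency of A1 to both parallel lines with radius 18.4 puts B and F at K ± 18.4·n: B = (-17.355, 6.1118), F = (17.355, -6.1118). Equal radii place E and P the same way about C: E = C + 18.4·n = (0.68105, 57.329), P = C − 18.4·n = (35.392, 45.105). Then |KE| = |E − K| = 57.333.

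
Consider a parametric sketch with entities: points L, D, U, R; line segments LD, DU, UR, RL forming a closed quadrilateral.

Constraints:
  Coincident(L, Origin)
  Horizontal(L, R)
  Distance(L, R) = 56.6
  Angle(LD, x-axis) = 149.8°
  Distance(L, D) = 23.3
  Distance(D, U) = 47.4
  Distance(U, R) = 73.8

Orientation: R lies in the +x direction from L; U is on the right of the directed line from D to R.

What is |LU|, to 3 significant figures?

35.4

Checks: |DU| = 47.40 ✓; |UR| = 73.80 ✓.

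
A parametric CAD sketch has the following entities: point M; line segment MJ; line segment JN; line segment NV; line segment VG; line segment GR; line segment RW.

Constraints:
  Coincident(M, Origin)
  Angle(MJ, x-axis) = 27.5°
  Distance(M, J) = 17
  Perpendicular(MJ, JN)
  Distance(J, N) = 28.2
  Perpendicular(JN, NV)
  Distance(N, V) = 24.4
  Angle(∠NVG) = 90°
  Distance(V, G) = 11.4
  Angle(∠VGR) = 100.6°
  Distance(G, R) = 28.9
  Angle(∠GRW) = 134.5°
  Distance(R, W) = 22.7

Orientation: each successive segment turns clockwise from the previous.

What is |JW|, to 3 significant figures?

33.3

M is at the origin; MJ runs at 27.5° with length 17.0, so J = (15.1, 7.85). MJ ⟂ JN, so JN runs at -62.5°; with |JN| = 28.2, N = (28.1, -17.2). The perpendicularity gives NV at right angles to JN, so NV runs at -152°; with |NV| = 24.4, V = (6.46, -28.4). ∠NVG = 90.0° gives VG at 118° from the x-axis; with |VG| = 11.4, G = (1.19, -18.3). ∠VGR = 100.6° gives GR at 38.1° from the x-axis; with |GR| = 28.9, R = (23.9, -0.486). ∠GRW = 134.5° gives RW at -7.40° from the x-axis; with |RW| = 22.7, W = (46.4, -3.41). Then |JW| = |W − J| = 33.3.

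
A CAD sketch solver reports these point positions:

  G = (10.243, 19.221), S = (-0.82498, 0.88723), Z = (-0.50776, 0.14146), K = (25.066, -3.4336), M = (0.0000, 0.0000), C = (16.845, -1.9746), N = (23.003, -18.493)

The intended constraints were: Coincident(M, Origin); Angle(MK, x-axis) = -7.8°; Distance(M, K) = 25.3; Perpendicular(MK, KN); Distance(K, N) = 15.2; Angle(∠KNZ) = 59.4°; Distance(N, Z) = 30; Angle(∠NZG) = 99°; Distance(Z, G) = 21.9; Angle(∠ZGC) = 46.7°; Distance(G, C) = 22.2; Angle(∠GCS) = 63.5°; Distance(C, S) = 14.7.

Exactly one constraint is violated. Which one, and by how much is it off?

Distance(C, S) = 14.7 — off by 3.20.

M = (0.00, 0.00) ✓; MK at -7.800° ✓; |MK| = 25.30 ✓; ∠(MK, KN) = 90.00° ✓; |KN| = 15.20 ✓; ∠KNZ = 59.40° ✓; |NZ| = 30.00 ✓; ∠NZG = 99.00° ✓; |ZG| = 21.90 ✓; ∠ZGC = 46.70° ✓; |GC| = 22.20 ✓; ∠GCS = 63.50° ✓; |CS| = 17.90 ✗.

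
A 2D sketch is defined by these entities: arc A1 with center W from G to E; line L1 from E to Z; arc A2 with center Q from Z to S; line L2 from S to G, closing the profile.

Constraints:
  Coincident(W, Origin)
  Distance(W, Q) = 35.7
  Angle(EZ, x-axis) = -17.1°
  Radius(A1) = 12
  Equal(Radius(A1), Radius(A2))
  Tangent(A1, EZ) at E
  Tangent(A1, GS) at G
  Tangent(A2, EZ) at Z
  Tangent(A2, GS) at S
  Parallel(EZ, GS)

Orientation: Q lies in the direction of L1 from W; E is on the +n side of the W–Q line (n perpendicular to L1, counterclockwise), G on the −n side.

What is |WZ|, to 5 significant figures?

37.663

The slot axis is L1's direction at -17.1°, so u = (cos -17.1°, sin -17.1°) = (0.95579, -0.29404) and n = (−sin -17.1°, cos -17.1°) = (0.29404, 0.95579). W is at the origin and Q lies 35.7 along u from W, so Q = 35.7·u = (34.122, -10.497). Tangency of A1 to both parallel lines with radius 12.0 puts E and G at W ± 12.0·n: E = (3.5285, 11.470), G = (-3.5285, -11.470). Equal radii place Z and S the same way about Q: Z = Q + 12.0·n = (37.650, 0.97228), S = Q − 12.0·n = (30.593, -21.967). Then |WZ| = |Z − W| = 37.663.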